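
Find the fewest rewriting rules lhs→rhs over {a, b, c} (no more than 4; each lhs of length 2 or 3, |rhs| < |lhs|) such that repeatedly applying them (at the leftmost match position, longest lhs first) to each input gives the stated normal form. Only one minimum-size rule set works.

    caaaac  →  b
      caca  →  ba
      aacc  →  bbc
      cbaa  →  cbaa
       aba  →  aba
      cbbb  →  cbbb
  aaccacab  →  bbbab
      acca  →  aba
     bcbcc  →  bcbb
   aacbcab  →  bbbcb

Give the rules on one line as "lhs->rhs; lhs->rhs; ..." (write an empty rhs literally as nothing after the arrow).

aac->bb; ca->c; cc->b

  | caaaac => caaac => caac => cac => cc => b
  | caca => cca => ba
  | aacc => bbc
  | cbaa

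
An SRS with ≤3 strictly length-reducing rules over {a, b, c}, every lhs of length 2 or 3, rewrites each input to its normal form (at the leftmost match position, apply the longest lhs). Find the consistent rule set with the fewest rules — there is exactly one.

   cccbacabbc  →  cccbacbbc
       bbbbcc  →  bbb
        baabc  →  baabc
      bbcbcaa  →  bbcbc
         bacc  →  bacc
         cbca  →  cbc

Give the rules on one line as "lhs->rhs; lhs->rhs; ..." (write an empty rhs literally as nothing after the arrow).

bcc->; ca->c

  | cccbacabbc => cccbacbbc
  | bbbbcc => bbb
  | baabc
  | bbcbcaa => bbcbca => bbcbc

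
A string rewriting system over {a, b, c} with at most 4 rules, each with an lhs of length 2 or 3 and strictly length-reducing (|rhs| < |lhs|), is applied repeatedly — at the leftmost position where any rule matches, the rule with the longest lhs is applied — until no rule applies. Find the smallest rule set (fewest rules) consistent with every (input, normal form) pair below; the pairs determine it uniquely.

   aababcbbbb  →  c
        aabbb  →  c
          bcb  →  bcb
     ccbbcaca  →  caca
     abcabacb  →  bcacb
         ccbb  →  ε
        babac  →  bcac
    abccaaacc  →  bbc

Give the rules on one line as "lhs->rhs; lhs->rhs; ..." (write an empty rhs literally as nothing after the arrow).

aa->c; ab->c; bbb->; cc->b

  | aababcbbbb => cbabcbbbb => cbccbbbb => cbbbbbb => cbbb => c
  | aabbb => cbbb => c
  | bcb
  | ccbbcaca => bbbcaca => caca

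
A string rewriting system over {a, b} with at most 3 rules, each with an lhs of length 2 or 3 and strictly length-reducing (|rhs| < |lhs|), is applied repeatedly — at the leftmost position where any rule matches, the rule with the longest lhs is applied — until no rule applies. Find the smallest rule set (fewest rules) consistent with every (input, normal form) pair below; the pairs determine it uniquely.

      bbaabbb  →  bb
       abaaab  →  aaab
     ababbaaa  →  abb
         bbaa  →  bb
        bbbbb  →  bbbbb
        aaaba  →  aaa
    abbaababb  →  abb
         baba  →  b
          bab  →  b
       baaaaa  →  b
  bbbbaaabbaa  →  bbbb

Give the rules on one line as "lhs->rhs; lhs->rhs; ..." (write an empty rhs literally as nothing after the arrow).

  | bbaabbb => bbabbb => bbabb => bbab => bba => bb
  | abaaab => aaab
  | ababbaaa => abbaaa => abbaa => abba => abb
  | bbaa => bba => bb

aba->a; ba->b; bab->ba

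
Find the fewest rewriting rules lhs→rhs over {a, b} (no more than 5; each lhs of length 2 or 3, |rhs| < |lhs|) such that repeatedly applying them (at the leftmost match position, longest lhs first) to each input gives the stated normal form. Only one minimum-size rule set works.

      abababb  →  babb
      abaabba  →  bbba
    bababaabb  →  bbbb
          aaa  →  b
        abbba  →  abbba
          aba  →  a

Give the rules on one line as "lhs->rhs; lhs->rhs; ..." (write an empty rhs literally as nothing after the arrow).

  | abababb => aababb => babb
  | abaabba => aaabba => bbba
  | bababaabb => baabaabb => bbaabb => bbbb
  | aaa => b

aa->a; aaa->b; aab->b; aba->aa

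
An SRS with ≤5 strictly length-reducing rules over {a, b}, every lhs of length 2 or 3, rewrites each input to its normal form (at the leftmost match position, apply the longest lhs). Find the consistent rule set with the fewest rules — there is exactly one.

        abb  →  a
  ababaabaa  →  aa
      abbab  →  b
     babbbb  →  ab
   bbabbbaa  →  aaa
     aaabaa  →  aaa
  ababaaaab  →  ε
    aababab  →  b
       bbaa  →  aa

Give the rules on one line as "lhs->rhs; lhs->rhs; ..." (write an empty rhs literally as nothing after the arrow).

aab->b; aba->aa; bab->a; bb->

  | abb => a
  | ababaabaa => aabaabaa => baabaa => bbaa => aa
  | abbab => aab => b
  | babbbb => abbb => ab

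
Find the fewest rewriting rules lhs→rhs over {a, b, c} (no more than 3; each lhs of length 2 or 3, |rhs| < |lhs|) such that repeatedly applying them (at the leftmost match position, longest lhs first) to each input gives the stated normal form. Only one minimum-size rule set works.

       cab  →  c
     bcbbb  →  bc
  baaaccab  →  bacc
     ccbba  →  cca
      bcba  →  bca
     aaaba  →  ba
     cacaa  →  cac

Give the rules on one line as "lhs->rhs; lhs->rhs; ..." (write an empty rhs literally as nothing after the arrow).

aa->; ab->b; cb->c

  | cab => cb => c
  | bcbbb => bcbb => bcb => bc
  | baaaccab => baccab => baccb => bacc
  | ccbba => ccba => cca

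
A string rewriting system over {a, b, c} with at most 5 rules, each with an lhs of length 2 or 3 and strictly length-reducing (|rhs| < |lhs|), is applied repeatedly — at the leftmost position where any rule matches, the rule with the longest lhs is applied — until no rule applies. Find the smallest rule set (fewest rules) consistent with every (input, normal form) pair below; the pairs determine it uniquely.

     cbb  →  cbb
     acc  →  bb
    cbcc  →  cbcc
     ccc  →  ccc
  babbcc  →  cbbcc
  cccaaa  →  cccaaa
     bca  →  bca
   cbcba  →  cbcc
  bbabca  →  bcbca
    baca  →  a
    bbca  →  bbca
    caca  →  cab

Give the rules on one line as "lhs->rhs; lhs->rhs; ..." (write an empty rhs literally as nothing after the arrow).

aca->ab; acc->bb; ba->c; bac->

  | cbb
  | acc => bb
  | cbcc
  | ccc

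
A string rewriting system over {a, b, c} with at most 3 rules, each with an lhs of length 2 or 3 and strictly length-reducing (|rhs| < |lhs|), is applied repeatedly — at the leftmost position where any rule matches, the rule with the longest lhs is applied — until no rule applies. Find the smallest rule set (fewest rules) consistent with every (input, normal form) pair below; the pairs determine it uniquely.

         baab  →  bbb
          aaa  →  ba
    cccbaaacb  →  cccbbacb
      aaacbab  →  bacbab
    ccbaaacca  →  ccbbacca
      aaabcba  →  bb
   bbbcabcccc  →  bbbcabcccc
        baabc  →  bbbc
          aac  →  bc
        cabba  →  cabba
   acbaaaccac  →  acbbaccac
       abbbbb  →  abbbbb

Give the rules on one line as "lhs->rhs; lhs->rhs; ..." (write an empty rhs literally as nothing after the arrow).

aa->b; bcb->

  | baab => bbb
  | aaa => ba
  | cccbaaacb => cccbbacb
  | aaacbab => bacbab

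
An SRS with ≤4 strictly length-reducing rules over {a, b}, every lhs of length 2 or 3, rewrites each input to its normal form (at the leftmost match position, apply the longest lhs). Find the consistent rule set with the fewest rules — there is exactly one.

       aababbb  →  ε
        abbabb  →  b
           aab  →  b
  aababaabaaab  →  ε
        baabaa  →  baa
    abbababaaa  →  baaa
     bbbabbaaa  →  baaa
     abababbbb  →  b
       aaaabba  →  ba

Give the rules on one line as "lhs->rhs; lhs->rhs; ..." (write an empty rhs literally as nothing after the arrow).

  | aababbb => ababbb => babbb => bbbb => bb => ε
  | abbabb => bbabb => babb => bbb => b
  | aab => ab => b
  | aababaabaaab => ababaabaaab => babaabaaab => bbaabaaab => baabaaab => babaaab => bbaaab => baaab => baab => bab => bb => ε

ab->b; bb->; bba->ba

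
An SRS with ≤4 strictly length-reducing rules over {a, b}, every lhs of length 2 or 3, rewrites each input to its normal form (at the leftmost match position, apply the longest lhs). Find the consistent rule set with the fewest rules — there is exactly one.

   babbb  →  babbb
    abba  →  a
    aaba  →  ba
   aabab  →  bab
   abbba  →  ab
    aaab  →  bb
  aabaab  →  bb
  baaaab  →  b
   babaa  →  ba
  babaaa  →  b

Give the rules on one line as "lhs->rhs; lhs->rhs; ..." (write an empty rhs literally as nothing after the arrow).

  | babbb
  | abba => a
  | aaba => ba
  | aabab => bab

aa->; aaa->b; aba->; bba->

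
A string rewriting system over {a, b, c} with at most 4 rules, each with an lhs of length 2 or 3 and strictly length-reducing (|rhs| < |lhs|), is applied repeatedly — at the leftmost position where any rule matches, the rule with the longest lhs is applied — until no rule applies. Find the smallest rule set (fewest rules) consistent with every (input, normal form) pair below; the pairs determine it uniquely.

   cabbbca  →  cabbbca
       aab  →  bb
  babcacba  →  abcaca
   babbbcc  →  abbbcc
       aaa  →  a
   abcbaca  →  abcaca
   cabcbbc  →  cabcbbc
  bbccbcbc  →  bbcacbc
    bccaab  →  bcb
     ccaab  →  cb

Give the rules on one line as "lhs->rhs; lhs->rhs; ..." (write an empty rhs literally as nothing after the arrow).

aa->b; ba->a; caa->; ccb->ca

  | cabbbca
  | aab => bb
  | babcacba => abcacba => abcaca
  | babbbcc => abbbcc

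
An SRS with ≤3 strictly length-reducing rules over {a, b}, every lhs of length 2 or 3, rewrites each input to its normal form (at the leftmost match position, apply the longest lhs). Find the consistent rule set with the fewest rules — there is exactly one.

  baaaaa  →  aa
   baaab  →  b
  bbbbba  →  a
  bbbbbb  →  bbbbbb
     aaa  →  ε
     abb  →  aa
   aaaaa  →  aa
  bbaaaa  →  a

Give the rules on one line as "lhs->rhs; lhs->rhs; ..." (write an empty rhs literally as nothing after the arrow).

  | baaaaa => aaaaa => aa
  | baaab => aaab => b
  | bbbbba => bbbba => bbba => bba => ba => a
  | bbbbbb

aaa->; abb->aa; ba->a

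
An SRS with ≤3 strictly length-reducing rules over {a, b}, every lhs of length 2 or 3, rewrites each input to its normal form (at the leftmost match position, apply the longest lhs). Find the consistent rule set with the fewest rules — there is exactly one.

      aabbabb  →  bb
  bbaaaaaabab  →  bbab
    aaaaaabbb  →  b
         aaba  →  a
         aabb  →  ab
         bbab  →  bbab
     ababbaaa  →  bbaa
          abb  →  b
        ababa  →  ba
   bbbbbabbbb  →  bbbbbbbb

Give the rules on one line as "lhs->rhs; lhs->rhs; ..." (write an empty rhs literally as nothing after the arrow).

aaa->aa; aba->; abb->b

  | aabbabb => ababb => bb
  | bbaaaaaabab => bbaaaaabab => bbaaaabab => bbaaabab => bbaabab => bbab
  | aaaaaabbb => aaaaabbb => aaaabbb => aaabbb => aabbb => abb => b
  | aaba => a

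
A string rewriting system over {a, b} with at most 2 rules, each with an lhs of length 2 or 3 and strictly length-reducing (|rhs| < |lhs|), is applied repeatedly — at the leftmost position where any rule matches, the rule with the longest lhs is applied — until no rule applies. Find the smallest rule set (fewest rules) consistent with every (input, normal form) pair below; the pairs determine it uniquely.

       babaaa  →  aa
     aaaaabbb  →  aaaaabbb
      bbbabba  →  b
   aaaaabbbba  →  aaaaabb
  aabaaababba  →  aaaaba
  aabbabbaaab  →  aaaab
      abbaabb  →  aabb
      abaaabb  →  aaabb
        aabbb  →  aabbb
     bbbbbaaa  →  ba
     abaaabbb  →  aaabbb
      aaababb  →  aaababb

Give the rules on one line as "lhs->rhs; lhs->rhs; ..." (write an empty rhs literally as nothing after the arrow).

baa->a; bba->

  | babaaa => baaa => aa
  | aaaaabbb
  | bbbabba => bbba => b
  | aaaaabbbba => aaaaabb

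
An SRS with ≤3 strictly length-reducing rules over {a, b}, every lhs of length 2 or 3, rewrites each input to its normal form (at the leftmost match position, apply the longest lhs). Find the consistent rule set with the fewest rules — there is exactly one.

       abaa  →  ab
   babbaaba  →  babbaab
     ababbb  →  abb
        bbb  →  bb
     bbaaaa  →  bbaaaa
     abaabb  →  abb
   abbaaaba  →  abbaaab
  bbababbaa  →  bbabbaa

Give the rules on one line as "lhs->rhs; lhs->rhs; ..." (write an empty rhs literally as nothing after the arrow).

aba->ab; bbb->bb

  | abaa => aba => ab
  | babbaaba => babbaab
  | ababbb => abbbb => abbb => abb
  | bbb => bb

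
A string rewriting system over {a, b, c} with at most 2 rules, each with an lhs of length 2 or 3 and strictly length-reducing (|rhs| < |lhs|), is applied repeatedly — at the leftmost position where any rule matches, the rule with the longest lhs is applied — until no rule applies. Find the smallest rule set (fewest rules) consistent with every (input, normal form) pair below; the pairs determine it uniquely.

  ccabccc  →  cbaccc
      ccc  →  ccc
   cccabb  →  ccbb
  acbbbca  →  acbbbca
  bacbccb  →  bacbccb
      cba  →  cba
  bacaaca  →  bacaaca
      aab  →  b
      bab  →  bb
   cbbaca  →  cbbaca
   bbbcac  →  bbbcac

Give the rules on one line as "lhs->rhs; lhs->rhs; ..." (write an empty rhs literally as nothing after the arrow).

  | ccabccc => cbaccc
  | ccc
  | cccabb => ccbab => ccbb
  | acbbbca

ab->b; cab->ba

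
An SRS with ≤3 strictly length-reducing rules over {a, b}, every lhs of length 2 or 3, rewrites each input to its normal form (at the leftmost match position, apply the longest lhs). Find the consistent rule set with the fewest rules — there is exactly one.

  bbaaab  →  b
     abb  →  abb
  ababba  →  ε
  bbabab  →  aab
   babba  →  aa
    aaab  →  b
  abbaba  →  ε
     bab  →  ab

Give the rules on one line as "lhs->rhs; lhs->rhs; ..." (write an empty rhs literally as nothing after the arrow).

  | bbaaab => baaab => aaab => b
  | abb
  | ababba => aabba => aaba => aaa => ε
  | bbabab => babab => abab => aab

aaa->; ba->a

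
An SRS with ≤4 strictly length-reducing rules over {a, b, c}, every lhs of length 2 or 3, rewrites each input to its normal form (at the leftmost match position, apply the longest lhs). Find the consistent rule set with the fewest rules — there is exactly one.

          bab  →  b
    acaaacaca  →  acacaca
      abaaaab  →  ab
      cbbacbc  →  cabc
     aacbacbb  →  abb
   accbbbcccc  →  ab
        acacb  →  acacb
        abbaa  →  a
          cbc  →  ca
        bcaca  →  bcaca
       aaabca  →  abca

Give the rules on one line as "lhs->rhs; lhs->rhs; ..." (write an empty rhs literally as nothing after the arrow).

aa->a; ba->; cbc->ca; cc->a

  | bab => b
  | acaaacaca => acaacaca => acacaca
  | abaaaab => aaaab => aaab => aab => ab
  | cbbacbc => cbcbc => cabc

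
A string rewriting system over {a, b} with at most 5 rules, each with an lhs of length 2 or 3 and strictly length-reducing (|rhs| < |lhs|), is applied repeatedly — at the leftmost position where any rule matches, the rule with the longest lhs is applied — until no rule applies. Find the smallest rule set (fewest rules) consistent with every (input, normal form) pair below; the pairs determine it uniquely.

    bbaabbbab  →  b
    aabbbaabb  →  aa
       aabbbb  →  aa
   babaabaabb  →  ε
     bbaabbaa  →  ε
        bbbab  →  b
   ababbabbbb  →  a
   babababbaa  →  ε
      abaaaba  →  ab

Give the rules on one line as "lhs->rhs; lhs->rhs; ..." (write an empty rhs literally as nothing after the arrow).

  | bbaabbbab => bbabbbab => bbbbbab => bbbab => bab => b
  | aabbbaabb => aabaabb => aababb => aabb => aa
  | aabbbb => aabb => aa
  | babaabaabb => baabaabb => babaabb => baabb => babb => bb => ε

ba->b; bab->b; bb->; bba->bb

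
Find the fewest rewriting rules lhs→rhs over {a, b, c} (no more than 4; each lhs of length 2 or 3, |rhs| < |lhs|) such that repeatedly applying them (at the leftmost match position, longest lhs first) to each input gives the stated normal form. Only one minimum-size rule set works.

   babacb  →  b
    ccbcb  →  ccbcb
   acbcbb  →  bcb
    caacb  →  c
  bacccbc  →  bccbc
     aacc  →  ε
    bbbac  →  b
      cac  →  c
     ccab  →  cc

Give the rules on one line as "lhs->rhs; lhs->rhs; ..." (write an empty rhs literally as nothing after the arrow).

  | babacb => bacb => bb => b
  | ccbcb
  | acbcbb => bcbb => bcb
  | caacb => cab => c

ab->; ac->; bb->b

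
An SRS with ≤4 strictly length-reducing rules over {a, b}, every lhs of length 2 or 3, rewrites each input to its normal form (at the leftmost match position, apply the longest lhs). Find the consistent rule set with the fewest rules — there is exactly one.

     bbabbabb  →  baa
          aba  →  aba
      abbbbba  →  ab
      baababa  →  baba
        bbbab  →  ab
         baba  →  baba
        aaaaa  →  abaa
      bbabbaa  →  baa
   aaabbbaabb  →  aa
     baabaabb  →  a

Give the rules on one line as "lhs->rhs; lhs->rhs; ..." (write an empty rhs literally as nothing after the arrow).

aaa->ab; aab->; bb->a; bbb->

  | bbabbabb => aabbabb => babb => baa
  | aba
  | abbbbba => abba => aaa => ab
  | baababa => baba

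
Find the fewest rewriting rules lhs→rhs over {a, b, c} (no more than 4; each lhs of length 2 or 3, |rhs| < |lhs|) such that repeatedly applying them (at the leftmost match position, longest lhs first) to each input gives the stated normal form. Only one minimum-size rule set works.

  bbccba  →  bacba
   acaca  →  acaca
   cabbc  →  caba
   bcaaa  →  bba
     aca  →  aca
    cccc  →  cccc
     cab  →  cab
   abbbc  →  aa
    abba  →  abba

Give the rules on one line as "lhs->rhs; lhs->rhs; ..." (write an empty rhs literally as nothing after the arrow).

aaa->bb; bbb->b; bc->a

  | bbccba => bacba
  | acaca
  | cabbc => caba
  | bcaaa => aaaa => bba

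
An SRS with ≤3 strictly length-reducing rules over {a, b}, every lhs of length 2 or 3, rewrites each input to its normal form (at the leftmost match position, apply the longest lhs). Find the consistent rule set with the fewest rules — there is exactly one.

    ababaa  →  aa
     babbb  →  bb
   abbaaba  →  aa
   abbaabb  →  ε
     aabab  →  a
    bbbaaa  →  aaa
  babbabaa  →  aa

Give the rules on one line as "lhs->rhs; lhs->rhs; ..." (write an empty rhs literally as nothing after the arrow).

  | ababaa => abaa => aa
  | babbb => abbb => bb
  | abbaaba => baaba => aaba => aa
  | abbaabb => baabb => aabb => ab => ε

ab->; ba->a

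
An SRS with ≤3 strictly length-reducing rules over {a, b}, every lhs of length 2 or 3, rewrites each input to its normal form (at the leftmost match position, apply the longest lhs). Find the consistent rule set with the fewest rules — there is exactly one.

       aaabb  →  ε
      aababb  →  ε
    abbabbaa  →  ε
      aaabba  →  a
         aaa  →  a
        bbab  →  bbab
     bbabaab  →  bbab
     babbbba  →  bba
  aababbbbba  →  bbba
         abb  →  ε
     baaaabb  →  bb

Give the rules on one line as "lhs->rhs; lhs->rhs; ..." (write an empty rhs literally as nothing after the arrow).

  | aaabb => abb => aa => ε
  | aababb => babb => baa => ε
  | abbabbaa => aaabbaa => abbaa => aaaa => aa => ε
  | aaabba => abba => aaa => a

aa->; abb->aa; baa->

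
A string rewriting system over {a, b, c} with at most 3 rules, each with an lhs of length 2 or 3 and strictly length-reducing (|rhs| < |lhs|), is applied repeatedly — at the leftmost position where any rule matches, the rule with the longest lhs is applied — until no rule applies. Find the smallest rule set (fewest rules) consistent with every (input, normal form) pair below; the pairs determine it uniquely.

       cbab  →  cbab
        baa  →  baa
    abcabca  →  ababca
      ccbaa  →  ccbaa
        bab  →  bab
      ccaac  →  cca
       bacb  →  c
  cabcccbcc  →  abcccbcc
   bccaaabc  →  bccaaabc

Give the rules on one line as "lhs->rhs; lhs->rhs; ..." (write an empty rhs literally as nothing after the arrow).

  | cbab
  | baa
  | abcabca => ababca
  | ccbaa

ac->; bb->c; cab->ab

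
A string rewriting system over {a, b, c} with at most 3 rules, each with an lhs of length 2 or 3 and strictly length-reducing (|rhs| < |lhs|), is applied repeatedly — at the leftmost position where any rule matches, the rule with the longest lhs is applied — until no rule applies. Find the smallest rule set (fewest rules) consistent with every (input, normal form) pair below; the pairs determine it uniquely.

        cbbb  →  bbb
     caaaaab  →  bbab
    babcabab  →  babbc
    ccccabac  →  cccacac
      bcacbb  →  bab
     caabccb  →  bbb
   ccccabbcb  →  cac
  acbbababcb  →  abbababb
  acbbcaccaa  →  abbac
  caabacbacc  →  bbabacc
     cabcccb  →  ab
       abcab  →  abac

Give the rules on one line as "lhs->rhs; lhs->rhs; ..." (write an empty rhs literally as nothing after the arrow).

aa->b; cab->ac; cb->b

  | cbbb => bbb
  | caaaaab => cbaaab => baaab => bbab
  | babcabab => babacab => babaac => babbc
  | ccccabac => cccacac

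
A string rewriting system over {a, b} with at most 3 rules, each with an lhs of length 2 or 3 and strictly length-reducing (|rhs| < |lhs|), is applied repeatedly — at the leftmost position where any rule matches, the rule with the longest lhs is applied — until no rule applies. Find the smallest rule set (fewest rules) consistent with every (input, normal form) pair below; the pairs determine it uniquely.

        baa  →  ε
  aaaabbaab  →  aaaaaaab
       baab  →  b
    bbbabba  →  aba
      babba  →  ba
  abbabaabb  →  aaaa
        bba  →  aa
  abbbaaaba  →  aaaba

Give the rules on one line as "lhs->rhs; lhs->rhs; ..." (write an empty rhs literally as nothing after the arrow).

  | baa => ε
  | aaaabbaab => aaaaaaab
  | baab => b
  | bbbabba => ababba => aba

baa->; bab->; bb->a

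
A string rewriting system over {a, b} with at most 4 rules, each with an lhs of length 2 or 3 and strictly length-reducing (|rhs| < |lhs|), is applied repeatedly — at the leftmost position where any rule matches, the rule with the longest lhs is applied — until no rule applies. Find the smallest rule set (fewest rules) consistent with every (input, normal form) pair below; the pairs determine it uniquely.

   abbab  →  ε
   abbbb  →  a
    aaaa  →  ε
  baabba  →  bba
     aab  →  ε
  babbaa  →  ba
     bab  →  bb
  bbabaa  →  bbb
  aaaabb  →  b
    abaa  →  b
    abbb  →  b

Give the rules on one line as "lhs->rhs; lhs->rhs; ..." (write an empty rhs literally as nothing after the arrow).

aa->; aab->; ab->b; abb->a

  | abbab => aab => ε
  | abbbb => abb => a
  | aaaa => aa => ε
  | baabba => bba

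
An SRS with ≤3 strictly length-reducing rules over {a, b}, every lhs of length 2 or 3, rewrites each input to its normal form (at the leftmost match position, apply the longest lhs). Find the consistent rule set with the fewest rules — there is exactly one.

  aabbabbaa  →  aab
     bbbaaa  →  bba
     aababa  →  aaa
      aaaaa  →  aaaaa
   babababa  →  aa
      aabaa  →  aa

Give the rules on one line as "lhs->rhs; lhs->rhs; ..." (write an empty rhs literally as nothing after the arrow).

  | aabbabbaa => aabbaa => aab
  | bbbaaa => bba
  | aababa => aaa
  | aaaaa

baa->; bab->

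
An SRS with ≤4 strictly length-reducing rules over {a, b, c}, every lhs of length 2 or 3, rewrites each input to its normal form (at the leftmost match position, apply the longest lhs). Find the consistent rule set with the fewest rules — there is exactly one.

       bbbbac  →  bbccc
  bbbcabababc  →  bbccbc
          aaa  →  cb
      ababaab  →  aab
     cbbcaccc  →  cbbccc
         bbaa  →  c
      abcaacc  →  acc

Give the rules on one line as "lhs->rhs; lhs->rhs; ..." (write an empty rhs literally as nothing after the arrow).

aaa->cb; ba->; bba->cc; ca->

  | bbbbac => bbccc
  | bbbcabababc => bbbbababc => bbccbabc => bbccbc
  | aaa => cb
  | ababaab => abaab => aab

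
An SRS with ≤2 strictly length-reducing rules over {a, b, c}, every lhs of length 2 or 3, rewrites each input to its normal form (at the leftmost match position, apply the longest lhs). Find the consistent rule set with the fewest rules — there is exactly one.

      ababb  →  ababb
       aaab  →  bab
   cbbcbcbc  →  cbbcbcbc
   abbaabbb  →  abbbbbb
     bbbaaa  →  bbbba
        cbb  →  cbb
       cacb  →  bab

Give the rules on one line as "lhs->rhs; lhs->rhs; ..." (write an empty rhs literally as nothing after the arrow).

  | ababb
  | aaab => bab
  | cbbcbcbc
  | abbaabbb => abbbbbb

aa->b; cac->ba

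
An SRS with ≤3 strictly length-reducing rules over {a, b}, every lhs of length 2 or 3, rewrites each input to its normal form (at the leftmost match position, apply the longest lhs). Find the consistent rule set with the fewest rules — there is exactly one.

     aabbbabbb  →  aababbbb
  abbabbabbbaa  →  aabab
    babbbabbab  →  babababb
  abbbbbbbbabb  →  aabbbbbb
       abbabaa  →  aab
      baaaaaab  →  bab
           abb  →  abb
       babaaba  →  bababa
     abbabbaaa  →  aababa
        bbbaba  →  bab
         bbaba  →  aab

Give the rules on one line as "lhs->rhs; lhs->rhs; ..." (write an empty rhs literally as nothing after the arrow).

aaa->ab; baa->ba; bba->ab

  | aabbbabbb => aababbbb
  | abbabbabbbaa => aabbbabbbaa => aababbbbaa => aababbaba => aabaabba => aababba => aabaab => aabab
  | babbbabbab => bababbbab => babababb
  | abbbbbbbbabb => abbbbbbabbb => abbbbabbbb => abbabbbbb => aabbbbbb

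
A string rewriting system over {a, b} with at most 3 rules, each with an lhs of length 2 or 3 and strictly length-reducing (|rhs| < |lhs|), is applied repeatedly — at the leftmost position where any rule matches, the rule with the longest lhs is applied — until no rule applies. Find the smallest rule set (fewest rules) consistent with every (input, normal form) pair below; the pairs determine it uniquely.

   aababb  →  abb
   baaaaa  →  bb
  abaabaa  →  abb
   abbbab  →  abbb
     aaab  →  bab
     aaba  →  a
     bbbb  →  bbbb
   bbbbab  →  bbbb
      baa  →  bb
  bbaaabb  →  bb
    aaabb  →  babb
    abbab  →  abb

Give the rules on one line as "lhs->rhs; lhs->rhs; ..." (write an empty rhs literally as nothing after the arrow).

  | aababb => abb
  | baaaaa => bbaaa => baa => bb
  | abaabaa => abaa => abb
  | abbbab => abbb

aa->b; aab->; bba->b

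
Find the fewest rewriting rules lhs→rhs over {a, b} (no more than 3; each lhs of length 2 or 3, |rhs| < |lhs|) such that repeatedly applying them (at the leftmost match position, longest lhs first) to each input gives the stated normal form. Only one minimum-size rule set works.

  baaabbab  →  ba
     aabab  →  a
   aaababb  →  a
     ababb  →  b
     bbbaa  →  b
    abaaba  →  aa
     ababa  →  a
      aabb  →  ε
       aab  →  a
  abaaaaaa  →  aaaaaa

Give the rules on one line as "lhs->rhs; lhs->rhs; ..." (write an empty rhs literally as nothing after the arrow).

  | baaabbab => baabab => baab => ba
  | aabab => aab => a
  | aaababb => aaabb => aab => a
  | ababb => abb => b

ab->; bba->b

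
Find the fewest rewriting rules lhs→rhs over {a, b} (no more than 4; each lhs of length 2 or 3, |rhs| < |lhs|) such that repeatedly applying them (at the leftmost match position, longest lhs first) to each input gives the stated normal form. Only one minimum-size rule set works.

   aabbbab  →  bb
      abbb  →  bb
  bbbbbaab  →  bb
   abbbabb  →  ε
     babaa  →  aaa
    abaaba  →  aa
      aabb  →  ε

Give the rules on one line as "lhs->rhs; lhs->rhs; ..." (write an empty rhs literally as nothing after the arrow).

  | aabbbab => abbab => bab => bb
  | abbb => bb
  | bbbbbaab => bbbaaab => baaaab => baaab => baab => bab => bb
  | abbbabb => bbabb => aabb => ab => ε

ab->; ba->b; bba->aa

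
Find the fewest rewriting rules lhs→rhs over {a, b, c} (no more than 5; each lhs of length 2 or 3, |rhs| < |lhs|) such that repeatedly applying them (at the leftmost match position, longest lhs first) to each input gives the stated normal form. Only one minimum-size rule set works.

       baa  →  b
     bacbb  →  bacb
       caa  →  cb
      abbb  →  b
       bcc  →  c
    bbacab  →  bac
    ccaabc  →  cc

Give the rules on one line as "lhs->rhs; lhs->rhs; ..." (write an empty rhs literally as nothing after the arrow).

aa->b; ab->; bb->b; bc->

  | baa => bb => b
  | bacbb => bacb
  | caa => cb
  | abbb => bb => b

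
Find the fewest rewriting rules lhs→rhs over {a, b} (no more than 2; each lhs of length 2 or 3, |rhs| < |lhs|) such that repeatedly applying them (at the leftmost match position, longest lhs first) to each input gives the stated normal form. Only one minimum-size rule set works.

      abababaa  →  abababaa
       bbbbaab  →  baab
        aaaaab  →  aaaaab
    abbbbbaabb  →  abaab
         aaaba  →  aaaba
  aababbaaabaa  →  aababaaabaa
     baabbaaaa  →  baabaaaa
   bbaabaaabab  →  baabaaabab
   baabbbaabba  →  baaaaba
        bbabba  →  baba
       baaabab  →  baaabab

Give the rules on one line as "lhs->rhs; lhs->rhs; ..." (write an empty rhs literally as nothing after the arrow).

  | abababaa
  | bbbbaab => baab
  | aaaaab
  | abbbbbaabb => abbaabb => abaabb => abaab

bb->b; bbb->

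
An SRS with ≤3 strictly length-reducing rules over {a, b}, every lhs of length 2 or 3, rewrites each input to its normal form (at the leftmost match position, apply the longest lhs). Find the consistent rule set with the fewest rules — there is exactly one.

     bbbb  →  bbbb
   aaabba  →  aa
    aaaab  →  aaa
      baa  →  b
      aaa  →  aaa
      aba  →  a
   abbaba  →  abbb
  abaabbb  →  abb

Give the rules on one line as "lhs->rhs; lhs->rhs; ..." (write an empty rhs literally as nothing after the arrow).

aab->a; aba->a; ba->b

  | bbbb
  | aaabba => aaba => aa
  | aaaab => aaa
  | baa => ba => b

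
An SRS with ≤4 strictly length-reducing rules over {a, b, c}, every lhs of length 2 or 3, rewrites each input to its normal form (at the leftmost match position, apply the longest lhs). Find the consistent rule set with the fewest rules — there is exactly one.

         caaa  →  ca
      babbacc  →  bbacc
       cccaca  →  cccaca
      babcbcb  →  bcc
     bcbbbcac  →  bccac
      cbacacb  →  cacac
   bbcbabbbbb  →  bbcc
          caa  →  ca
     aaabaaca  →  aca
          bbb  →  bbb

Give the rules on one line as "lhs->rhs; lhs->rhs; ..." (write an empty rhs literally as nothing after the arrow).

  | caaa => caa => ca
  | babbacc => bbacc
  | cccaca
  | babcbcb => bcbcb => bccb => bcc

aa->a; ab->; cab->cc; cb->c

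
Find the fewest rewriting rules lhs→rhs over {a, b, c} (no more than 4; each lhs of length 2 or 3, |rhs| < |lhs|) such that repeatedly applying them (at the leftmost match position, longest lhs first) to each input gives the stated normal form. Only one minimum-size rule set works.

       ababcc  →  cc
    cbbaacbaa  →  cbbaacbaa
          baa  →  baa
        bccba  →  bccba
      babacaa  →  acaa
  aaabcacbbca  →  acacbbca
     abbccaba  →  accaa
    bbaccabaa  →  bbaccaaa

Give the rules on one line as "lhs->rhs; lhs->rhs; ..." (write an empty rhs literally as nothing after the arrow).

aab->; ab->a; bab->

  | ababcc => aabcc => cc
  | cbbaacbaa
  | baa
  | bccba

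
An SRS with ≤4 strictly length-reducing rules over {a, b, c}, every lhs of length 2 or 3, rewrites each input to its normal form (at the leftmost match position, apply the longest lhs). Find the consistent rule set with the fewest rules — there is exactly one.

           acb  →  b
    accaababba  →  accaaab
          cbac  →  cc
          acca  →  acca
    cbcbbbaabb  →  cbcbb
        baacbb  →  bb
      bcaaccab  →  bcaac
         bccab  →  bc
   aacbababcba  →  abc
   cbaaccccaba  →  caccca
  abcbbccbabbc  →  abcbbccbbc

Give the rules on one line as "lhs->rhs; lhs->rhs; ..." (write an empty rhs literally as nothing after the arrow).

acb->b; ba->; bba->ab; cab->

  | acb => b
  | accaababba => accaabba => accaaab
  | cbac => cc
  | acca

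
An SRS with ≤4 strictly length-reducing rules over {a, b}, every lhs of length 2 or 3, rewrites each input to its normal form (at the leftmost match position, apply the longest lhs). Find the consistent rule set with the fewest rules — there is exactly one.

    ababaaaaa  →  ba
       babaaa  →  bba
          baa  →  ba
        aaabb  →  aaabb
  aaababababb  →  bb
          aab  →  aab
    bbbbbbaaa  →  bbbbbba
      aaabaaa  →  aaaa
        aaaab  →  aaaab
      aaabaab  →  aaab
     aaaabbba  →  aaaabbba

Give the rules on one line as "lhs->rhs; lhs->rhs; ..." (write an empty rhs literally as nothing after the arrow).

aba->; baa->ba; bab->bb

  | ababaaaaa => baaaaa => baaaa => baaa => baa => ba
  | babaaa => bbaaa => bbaa => bba
  | baa => ba
  | aaabb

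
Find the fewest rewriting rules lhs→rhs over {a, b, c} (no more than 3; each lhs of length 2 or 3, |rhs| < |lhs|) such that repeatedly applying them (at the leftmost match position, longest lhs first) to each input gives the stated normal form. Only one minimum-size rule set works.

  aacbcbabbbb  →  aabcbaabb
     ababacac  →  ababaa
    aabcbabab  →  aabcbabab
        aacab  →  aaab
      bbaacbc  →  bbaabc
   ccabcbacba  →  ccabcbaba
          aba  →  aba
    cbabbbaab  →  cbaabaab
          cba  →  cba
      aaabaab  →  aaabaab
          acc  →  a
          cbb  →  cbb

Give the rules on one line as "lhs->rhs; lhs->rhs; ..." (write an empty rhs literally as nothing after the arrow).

ac->a; bbb->ab

  | aacbcbabbbb => aabcbabbbb => aabcbaabb
  | ababacac => ababaac => ababaa
  | aabcbabab
  | aacab => aaab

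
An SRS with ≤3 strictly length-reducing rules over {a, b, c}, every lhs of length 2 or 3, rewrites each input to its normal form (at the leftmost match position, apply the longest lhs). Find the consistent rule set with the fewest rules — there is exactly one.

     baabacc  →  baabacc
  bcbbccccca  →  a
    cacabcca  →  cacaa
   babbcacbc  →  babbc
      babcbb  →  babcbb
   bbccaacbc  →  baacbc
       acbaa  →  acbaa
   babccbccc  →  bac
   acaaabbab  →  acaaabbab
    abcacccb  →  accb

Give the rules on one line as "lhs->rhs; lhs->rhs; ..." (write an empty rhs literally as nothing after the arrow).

  | baabacc
  | bcbbccccca => bcbccca => bcca => a
  | cacabcca => cacaa
  | babbcacbc => babbccbc => babbc

bca->bc; bcc->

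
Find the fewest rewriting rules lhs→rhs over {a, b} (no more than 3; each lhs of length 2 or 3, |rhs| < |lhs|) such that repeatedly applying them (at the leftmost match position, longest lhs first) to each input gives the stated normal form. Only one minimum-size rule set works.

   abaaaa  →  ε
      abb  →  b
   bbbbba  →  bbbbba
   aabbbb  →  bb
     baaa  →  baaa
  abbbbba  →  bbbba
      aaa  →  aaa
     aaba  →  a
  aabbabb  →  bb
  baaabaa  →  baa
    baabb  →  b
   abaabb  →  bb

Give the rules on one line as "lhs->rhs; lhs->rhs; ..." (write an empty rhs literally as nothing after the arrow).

  | abaaaa => abaaa => abaa => aba => ab => ε
  | abb => b
  | bbbbba
  | aabbbb => abbb => bb

ab->; aba->ab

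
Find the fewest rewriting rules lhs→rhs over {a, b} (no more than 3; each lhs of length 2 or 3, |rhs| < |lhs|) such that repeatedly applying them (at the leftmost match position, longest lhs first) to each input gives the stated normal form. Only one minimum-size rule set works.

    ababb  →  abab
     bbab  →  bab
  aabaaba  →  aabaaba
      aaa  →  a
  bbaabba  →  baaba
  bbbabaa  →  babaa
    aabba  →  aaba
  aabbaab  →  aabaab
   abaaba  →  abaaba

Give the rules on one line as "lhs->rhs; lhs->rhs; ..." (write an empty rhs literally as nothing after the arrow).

aaa->a; bb->b

  | ababb => abab
  | bbab => bab
  | aabaaba
  | aaa => a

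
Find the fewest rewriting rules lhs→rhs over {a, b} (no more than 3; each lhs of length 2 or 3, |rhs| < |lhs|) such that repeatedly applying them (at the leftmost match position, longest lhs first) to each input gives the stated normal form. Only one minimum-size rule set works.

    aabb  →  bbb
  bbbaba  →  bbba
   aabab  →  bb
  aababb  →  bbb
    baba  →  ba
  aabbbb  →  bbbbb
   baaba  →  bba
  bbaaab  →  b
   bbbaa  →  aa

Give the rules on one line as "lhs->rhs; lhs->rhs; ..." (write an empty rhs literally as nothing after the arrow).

aab->bb; ab->; baa->aa

  | aabb => bbb
  | bbbaba => bbba
  | aabab => bbab => bb
  | aababb => bbabb => bbb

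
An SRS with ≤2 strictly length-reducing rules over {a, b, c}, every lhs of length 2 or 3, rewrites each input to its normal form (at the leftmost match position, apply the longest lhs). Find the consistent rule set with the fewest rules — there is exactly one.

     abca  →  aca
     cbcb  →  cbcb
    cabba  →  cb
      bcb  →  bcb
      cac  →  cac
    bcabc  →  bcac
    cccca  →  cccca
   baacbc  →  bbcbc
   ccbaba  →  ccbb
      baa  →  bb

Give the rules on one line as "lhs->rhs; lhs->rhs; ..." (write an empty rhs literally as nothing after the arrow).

  | abca => aca
  | cbcb
  | cabba => caba => caa => cb
  | bcb

aa->b; ab->a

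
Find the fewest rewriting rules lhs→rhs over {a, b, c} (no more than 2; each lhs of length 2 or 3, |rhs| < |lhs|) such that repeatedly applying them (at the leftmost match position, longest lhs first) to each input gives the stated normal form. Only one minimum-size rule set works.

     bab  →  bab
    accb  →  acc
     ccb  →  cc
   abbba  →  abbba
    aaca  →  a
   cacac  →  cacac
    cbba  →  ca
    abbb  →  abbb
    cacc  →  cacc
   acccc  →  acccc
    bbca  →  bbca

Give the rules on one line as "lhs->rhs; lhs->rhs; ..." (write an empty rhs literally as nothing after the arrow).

  | bab
  | accb => acc
  | ccb => cc
  | abbba

aac->; cb->c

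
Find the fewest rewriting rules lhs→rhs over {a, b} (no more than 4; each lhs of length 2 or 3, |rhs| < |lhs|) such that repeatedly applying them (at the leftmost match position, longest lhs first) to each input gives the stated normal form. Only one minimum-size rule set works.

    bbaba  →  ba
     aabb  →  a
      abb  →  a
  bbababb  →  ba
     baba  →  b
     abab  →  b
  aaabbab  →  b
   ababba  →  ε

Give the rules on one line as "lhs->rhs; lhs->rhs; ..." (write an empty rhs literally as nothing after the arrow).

aa->; ab->a; bb->a

  | bbaba => aaba => ba
  | aabb => bb => a
  | abb => ab => a
  | bbababb => aababb => babb => bab => ba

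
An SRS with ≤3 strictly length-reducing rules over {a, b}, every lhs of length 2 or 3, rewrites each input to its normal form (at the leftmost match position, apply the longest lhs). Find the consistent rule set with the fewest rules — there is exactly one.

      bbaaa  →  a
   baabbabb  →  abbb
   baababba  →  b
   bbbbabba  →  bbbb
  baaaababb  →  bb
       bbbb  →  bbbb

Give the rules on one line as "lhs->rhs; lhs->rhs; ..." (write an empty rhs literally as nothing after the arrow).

aba->ba; ba->

  | bbaaa => baa => a
  | baabbabb => abbabb => abbb
  | baababba => ababba => babba => bba => b
  | bbbbabba => bbbbba => bbbb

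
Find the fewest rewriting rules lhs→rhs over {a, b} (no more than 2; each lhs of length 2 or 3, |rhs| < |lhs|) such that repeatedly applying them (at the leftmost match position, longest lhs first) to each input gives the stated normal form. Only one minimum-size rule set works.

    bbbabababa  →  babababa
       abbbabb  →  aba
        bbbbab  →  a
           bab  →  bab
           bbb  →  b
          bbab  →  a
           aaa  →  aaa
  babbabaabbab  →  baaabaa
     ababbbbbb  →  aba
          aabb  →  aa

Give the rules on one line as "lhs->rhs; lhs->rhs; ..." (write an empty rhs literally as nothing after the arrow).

bb->; bba->ab

  | bbbabababa => babababa
  | abbbabb => ababb => aba
  | bbbbab => bbab => abb => a
  | bab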